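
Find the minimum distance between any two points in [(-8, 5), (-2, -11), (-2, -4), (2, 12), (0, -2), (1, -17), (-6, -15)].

Computing all pairwise distances among 7 points:

d((-8, 5), (-2, -11)) = 17.088
d((-8, 5), (-2, -4)) = 10.8167
d((-8, 5), (2, 12)) = 12.2066
d((-8, 5), (0, -2)) = 10.6301
d((-8, 5), (1, -17)) = 23.7697
d((-8, 5), (-6, -15)) = 20.0998
d((-2, -11), (-2, -4)) = 7.0
d((-2, -11), (2, 12)) = 23.3452
d((-2, -11), (0, -2)) = 9.2195
d((-2, -11), (1, -17)) = 6.7082
d((-2, -11), (-6, -15)) = 5.6569
d((-2, -4), (2, 12)) = 16.4924
d((-2, -4), (0, -2)) = 2.8284 <-- minimum
d((-2, -4), (1, -17)) = 13.3417
d((-2, -4), (-6, -15)) = 11.7047
d((2, 12), (0, -2)) = 14.1421
d((2, 12), (1, -17)) = 29.0172
d((2, 12), (-6, -15)) = 28.1603
d((0, -2), (1, -17)) = 15.0333
d((0, -2), (-6, -15)) = 14.3178
d((1, -17), (-6, -15)) = 7.2801

Closest pair: (-2, -4) and (0, -2) with distance 2.8284

The closest pair is (-2, -4) and (0, -2) with Euclidean distance 2.8284. For 7 points, brute-force pairwise comparison is shown above. For large n, the divide-and-conquer algorithm (sort by x, recurse on halves, check the dividing strip) achieves O(n log n).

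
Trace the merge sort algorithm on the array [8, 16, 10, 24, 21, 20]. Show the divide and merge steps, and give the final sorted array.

Merge sort trace:

Split: [8, 16, 10, 24, 21, 20] -> [8, 16, 10] and [24, 21, 20]
  Split: [8, 16, 10] -> [8] and [16, 10]
    Split: [16, 10] -> [16] and [10]
    Merge: [16] + [10] -> [10, 16]
  Merge: [8] + [10, 16] -> [8, 10, 16]
  Split: [24, 21, 20] -> [24] and [21, 20]
    Split: [21, 20] -> [21] and [20]
    Merge: [21] + [20] -> [20, 21]
  Merge: [24] + [20, 21] -> [20, 21, 24]
Merge: [8, 10, 16] + [20, 21, 24] -> [8, 10, 16, 20, 21, 24]

Final sorted array: [8, 10, 16, 20, 21, 24]

The merge sort proceeds by recursively splitting the array and merging sorted halves.
After all merges, the sorted array is [8, 10, 16, 20, 21, 24].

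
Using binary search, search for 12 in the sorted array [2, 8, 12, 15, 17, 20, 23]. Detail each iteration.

Binary search for 12 in [2, 8, 12, 15, 17, 20, 23]:

lo=0, hi=6, mid=3, arr[mid]=15 -> 15 > 12, search left half
lo=0, hi=2, mid=1, arr[mid]=8 -> 8 < 12, search right half
lo=2, hi=2, mid=2, arr[mid]=12 -> Found target at index 2!

Binary search finds 12 at index 2 after 3 comparisons. The search repeatedly halves the search space by comparing with the middle element.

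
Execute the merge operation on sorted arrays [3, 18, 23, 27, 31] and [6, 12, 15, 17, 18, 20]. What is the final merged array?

Merging process:

Compare 3 vs 6: take 3 from left. Merged: [3]
Compare 18 vs 6: take 6 from right. Merged: [3, 6]
Compare 18 vs 12: take 12 from right. Merged: [3, 6, 12]
Compare 18 vs 15: take 15 from right. Merged: [3, 6, 12, 15]
Compare 18 vs 17: take 17 from right. Merged: [3, 6, 12, 15, 17]
Compare 18 vs 18: take 18 from left. Merged: [3, 6, 12, 15, 17, 18]
Compare 23 vs 18: take 18 from right. Merged: [3, 6, 12, 15, 17, 18, 18]
Compare 23 vs 20: take 20 from right. Merged: [3, 6, 12, 15, 17, 18, 18, 20]
Append remaining from left: [23, 27, 31]. Merged: [3, 6, 12, 15, 17, 18, 18, 20, 23, 27, 31]

Final merged array: [3, 6, 12, 15, 17, 18, 18, 20, 23, 27, 31]
Total comparisons: 8

The merged array is [3, 6, 12, 15, 17, 18, 18, 20, 23, 27, 31], requiring 8 comparisons. The merge step runs in O(n) time where n is the total number of elements.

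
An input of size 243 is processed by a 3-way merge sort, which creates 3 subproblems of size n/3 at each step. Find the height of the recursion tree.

For divide and conquer with division factor 3:

Problem sizes at each level:
Level 0: 243
Level 1: 81
Level 2: 27
Level 3: 9
Level 4: 3
Level 5: 1

The root is level 0 and the size-1 base case is level 5 (the tree spans levels 0 through 5, i.e. 6 levels counting the root), so the depth is the number of divisions: log_3(243) = 5

The recursion tree depth is log_3(243) = 5. At each level, the problem size is divided by 3, so it takes 5 divisions to reduce to a base case of size 1. The algorithm makes 3 recursive calls at each level.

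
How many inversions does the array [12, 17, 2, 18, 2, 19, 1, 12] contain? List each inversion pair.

Finding inversions in [12, 17, 2, 18, 2, 19, 1, 12]:

(0, 2): arr[0]=12 > arr[2]=2
(0, 4): arr[0]=12 > arr[4]=2
(0, 6): arr[0]=12 > arr[6]=1
(1, 2): arr[1]=17 > arr[2]=2
(1, 4): arr[1]=17 > arr[4]=2
(1, 6): arr[1]=17 > arr[6]=1
(1, 7): arr[1]=17 > arr[7]=12
(2, 6): arr[2]=2 > arr[6]=1
(3, 4): arr[3]=18 > arr[4]=2
(3, 6): arr[3]=18 > arr[6]=1
(3, 7): arr[3]=18 > arr[7]=12
(4, 6): arr[4]=2 > arr[6]=1
(5, 6): arr[5]=19 > arr[6]=1
(5, 7): arr[5]=19 > arr[7]=12

Total inversions: 14

The array has 14 inversion(s): (0,2), (0,4), (0,6), (1,2), (1,4), (1,6), (1,7), (2,6), (3,4), (3,6), (3,7), (4,6), (5,6), (5,7). Each pair (i,j) satisfies i < j and arr[i] > arr[j].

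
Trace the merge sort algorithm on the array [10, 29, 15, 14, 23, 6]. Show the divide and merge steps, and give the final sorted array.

Merge sort trace:

Split: [10, 29, 15, 14, 23, 6] -> [10, 29, 15] and [14, 23, 6]
  Split: [10, 29, 15] -> [10] and [29, 15]
    Split: [29, 15] -> [29] and [15]
    Merge: [29] + [15] -> [15, 29]
  Merge: [10] + [15, 29] -> [10, 15, 29]
  Split: [14, 23, 6] -> [14] and [23, 6]
    Split: [23, 6] -> [23] and [6]
    Merge: [23] + [6] -> [6, 23]
  Merge: [14] + [6, 23] -> [6, 14, 23]
Merge: [10, 15, 29] + [6, 14, 23] -> [6, 10, 14, 15, 23, 29]

Final sorted array: [6, 10, 14, 15, 23, 29]

The merge sort proceeds by recursively splitting the array and merging sorted halves.
After all merges, the sorted array is [6, 10, 14, 15, 23, 29].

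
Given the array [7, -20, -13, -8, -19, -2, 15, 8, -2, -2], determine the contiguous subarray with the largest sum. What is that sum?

Using Kadane's algorithm on [7, -20, -13, -8, -19, -2, 15, 8, -2, -2]:

Scanning through the array:
Position 1 (value -20): max_ending_here = -13, max_so_far = 7
Position 2 (value -13): max_ending_here = -13, max_so_far = 7
Position 3 (value -8): max_ending_here = -8, max_so_far = 7
Position 4 (value -19): max_ending_here = -19, max_so_far = 7
Position 5 (value -2): max_ending_here = -2, max_so_far = 7
Position 6 (value 15): max_ending_here = 15, max_so_far = 15
Position 7 (value 8): max_ending_here = 23, max_so_far = 23
Position 8 (value -2): max_ending_here = 21, max_so_far = 23
Position 9 (value -2): max_ending_here = 19, max_so_far = 23

Maximum subarray: [15, 8]
Maximum sum: 23

The maximum subarray is [15, 8] with sum 23. This subarray runs from index 6 to index 7.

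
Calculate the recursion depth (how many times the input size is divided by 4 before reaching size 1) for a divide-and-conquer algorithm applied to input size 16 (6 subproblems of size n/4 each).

For divide and conquer with division factor 4:

Problem sizes at each level:
Level 0: 16
Level 1: 4
Level 2: 1

The root is level 0 and the size-1 base case is level 2 (the tree spans levels 0 through 2, i.e. 3 levels counting the root), so the depth is the number of divisions: log_4(16) = 2

The recursion tree depth is log_4(16) = 2. At each level, the problem size is divided by 4, so it takes 2 divisions to reduce to a base case of size 1. The algorithm makes 6 recursive calls at each level.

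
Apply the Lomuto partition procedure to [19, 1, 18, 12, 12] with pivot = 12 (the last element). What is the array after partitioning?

Lomuto partition with pivot = 12:

Initial array: [19, 1, 18, 12, 12]

arr[0]=19 > 12: no swap
arr[1]=1 <= 12: swap with position 0, array becomes [1, 19, 18, 12, 12]
arr[2]=18 > 12: no swap
arr[3]=12 <= 12: swap with position 1, array becomes [1, 12, 18, 19, 12]

Place pivot at position 2: [1, 12, 12, 19, 18]
Pivot position: 2

After partitioning with pivot 12, the array becomes [1, 12, 12, 19, 18]. The pivot is placed at index 2. All elements to the left of the pivot are <= 12, and all elements to the right are > 12.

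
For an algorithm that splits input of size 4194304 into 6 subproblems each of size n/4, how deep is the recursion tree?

For divide and conquer with division factor 4:

Problem sizes at each level:
Level 0: 4194304
Level 1: 1048576
Level 2: 262144
Level 3: 65536
Level 4: 16384
Level 5: 4096
Level 6: 1024
Level 7: 256
Level 8: 64
Level 9: 16
Level 10: 4
Level 11: 1

The root is level 0 and the size-1 base case is level 11 (the tree spans levels 0 through 11, i.e. 12 levels counting the root), so the depth is the number of divisions: log_4(4194304) = 11

The recursion tree depth is log_4(4194304) = 11. At each level, the problem size is divided by 4, so it takes 11 divisions to reduce to a base case of size 1. The algorithm makes 6 recursive calls at each level.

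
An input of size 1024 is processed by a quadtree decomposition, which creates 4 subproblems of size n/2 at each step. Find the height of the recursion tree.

For divide and conquer with division factor 2:

Problem sizes at each level:
Level 0: 1024
Level 1: 512
Level 2: 256
Level 3: 128
Level 4: 64
Level 5: 32
Level 6: 16
Level 7: 8
Level 8: 4
Level 9: 2
Level 10: 1

The root is level 0 and the size-1 base case is level 10 (the tree spans levels 0 through 10, i.e. 11 levels counting the root), so the depth is the number of divisions: log_2(1024) = 10

The recursion tree depth is log_2(1024) = 10. At each level, the problem size is divided by 2, so it takes 10 divisions to reduce to a base case of size 1. The algorithm makes 4 recursive calls at each level.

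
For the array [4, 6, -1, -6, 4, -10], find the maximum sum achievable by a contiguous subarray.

Using Kadane's algorithm on [4, 6, -1, -6, 4, -10]:

Scanning through the array:
Position 1 (value 6): max_ending_here = 10, max_so_far = 10
Position 2 (value -1): max_ending_here = 9, max_so_far = 10
Position 3 (value -6): max_ending_here = 3, max_so_far = 10
Position 4 (value 4): max_ending_here = 7, max_so_far = 10
Position 5 (value -10): max_ending_here = -3, max_so_far = 10

Maximum subarray: [4, 6]
Maximum sum: 10

The maximum subarray is [4, 6] with sum 10. This subarray runs from index 0 to index 1.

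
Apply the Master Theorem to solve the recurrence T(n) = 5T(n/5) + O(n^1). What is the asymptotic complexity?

Master Theorem for T(n) = 5T(n/5) + O(n^1):

a = 5, b = 5, c = 1
log_b(a) = log_5(5) = 1.0000

Case 2: c = 1 = log_5(5) = 1.0000
T(n) = O(n^1 log n) = O(n log n)

For T(n) = 5T(n/5) + O(n^1): log_5(5) = 1.0000. This is Case 2 of the Master Theorem (c = log_b(a), equal work at all levels), giving O(n log n).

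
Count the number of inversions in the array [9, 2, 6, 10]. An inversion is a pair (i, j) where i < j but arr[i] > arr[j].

Finding inversions in [9, 2, 6, 10]:

(0, 1): arr[0]=9 > arr[1]=2
(0, 2): arr[0]=9 > arr[2]=6

Total inversions: 2

The array has 2 inversion(s): (0,1), (0,2). Each pair (i,j) satisfies i < j and arr[i] > arr[j].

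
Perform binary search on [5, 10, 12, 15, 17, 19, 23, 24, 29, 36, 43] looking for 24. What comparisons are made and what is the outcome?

Binary search for 24 in [5, 10, 12, 15, 17, 19, 23, 24, 29, 36, 43]:

lo=0, hi=10, mid=5, arr[mid]=19 -> 19 < 24, search right half
lo=6, hi=10, mid=8, arr[mid]=29 -> 29 > 24, search left half
lo=6, hi=7, mid=6, arr[mid]=23 -> 23 < 24, search right half
lo=7, hi=7, mid=7, arr[mid]=24 -> Found target at index 7!

Binary search finds 24 at index 7 after 4 comparisons. The search repeatedly halves the search space by comparing with the middle element.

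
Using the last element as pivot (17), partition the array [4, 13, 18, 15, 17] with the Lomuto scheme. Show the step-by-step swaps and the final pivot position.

Lomuto partition with pivot = 17:

Initial array: [4, 13, 18, 15, 17]

arr[0]=4 <= 17: swap with position 0, array becomes [4, 13, 18, 15, 17]
arr[1]=13 <= 17: swap with position 1, array becomes [4, 13, 18, 15, 17]
arr[2]=18 > 17: no swap
arr[3]=15 <= 17: swap with position 2, array becomes [4, 13, 15, 18, 17]

Place pivot at position 3: [4, 13, 15, 17, 18]
Pivot position: 3

After partitioning with pivot 17, the array becomes [4, 13, 15, 17, 18]. The pivot is placed at index 3. All elements to the left of the pivot are <= 17, and all elements to the right are > 17.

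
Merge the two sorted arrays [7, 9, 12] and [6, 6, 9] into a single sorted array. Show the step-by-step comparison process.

Merging process:

Compare 7 vs 6: take 6 from right. Merged: [6]
Compare 7 vs 6: take 6 from right. Merged: [6, 6]
Compare 7 vs 9: take 7 from left. Merged: [6, 6, 7]
Compare 9 vs 9: take 9 from left. Merged: [6, 6, 7, 9]
Compare 12 vs 9: take 9 from right. Merged: [6, 6, 7, 9, 9]
Append remaining from left: [12]. Merged: [6, 6, 7, 9, 9, 12]

Final merged array: [6, 6, 7, 9, 9, 12]
Total comparisons: 5

The merged array is [6, 6, 7, 9, 9, 12], requiring 5 comparisons. The merge step runs in O(n) time where n is the total number of elements.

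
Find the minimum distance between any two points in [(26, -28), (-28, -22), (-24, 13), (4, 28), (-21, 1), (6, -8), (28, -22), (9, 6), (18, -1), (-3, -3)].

Computing all pairwise distances among 10 points:

d((26, -28), (-28, -22)) = 54.3323
d((26, -28), (-24, 13)) = 64.6607
d((26, -28), (4, 28)) = 60.1664
d((26, -28), (-21, 1)) = 55.2268
d((26, -28), (6, -8)) = 28.2843
d((26, -28), (28, -22)) = 6.3246 <-- minimum
d((26, -28), (9, 6)) = 38.0132
d((26, -28), (18, -1)) = 28.1603
d((26, -28), (-3, -3)) = 38.2884
d((-28, -22), (-24, 13)) = 35.2278
d((-28, -22), (4, 28)) = 59.3633
d((-28, -22), (-21, 1)) = 24.0416
d((-28, -22), (6, -8)) = 36.7696
d((-28, -22), (28, -22)) = 56.0
d((-28, -22), (9, 6)) = 46.4004
d((-28, -22), (18, -1)) = 50.5668
d((-28, -22), (-3, -3)) = 31.4006
d((-24, 13), (4, 28)) = 31.7648
d((-24, 13), (-21, 1)) = 12.3693
d((-24, 13), (6, -8)) = 36.6197
d((-24, 13), (28, -22)) = 62.6817
d((-24, 13), (9, 6)) = 33.7343
d((-24, 13), (18, -1)) = 44.2719
d((-24, 13), (-3, -3)) = 26.4008
d((4, 28), (-21, 1)) = 36.7967
d((4, 28), (6, -8)) = 36.0555
d((4, 28), (28, -22)) = 55.4617
d((4, 28), (9, 6)) = 22.561
d((4, 28), (18, -1)) = 32.2025
d((4, 28), (-3, -3)) = 31.7805
d((-21, 1), (6, -8)) = 28.4605
d((-21, 1), (28, -22)) = 54.1295
d((-21, 1), (9, 6)) = 30.4138
d((-21, 1), (18, -1)) = 39.0512
d((-21, 1), (-3, -3)) = 18.4391
d((6, -8), (28, -22)) = 26.0768
d((6, -8), (9, 6)) = 14.3178
d((6, -8), (18, -1)) = 13.8924
d((6, -8), (-3, -3)) = 10.2956
d((28, -22), (9, 6)) = 33.8378
d((28, -22), (18, -1)) = 23.2594
d((28, -22), (-3, -3)) = 36.3593
d((9, 6), (18, -1)) = 11.4018
d((9, 6), (-3, -3)) = 15.0
d((18, -1), (-3, -3)) = 21.095

Closest pair: (26, -28) and (28, -22) with distance 6.3246

The closest pair is (26, -28) and (28, -22) with Euclidean distance 6.3246. For 10 points, brute-force pairwise comparison is shown above. For large n, the divide-and-conquer algorithm (sort by x, recurse on halves, check the dividing strip) achieves O(n log n).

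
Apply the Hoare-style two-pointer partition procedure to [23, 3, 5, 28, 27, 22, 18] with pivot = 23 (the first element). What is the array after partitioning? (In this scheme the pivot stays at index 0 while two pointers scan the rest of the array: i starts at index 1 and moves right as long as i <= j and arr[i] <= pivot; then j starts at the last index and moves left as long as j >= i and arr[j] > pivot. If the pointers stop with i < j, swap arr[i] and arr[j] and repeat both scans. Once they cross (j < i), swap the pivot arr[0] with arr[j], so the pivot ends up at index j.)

Hoare-style two-pointer partition with pivot = 23:

Initial array: [23, 3, 5, 28, 27, 22, 18]

Pointers start at i = 1, j = 6.
i stops at index 3 (arr[3]=28 > 23), j stops at index 6 (arr[6]=18 <= 23): swap arr[3] and arr[6], array becomes [23, 3, 5, 18, 27, 22, 28]
i stops at index 4 (arr[4]=27 > 23), j stops at index 5 (arr[5]=22 <= 23): swap arr[4] and arr[5], array becomes [23, 3, 5, 18, 22, 27, 28]
i ends at 5, j ends at 4: the pointers have crossed (j < i), so scanning stops.

Swap pivot arr[0] with arr[4] to place pivot at position 4: [22, 3, 5, 18, 23, 27, 28]
Pivot position: 4

After partitioning with pivot 23, the array becomes [22, 3, 5, 18, 23, 27, 28]. The pivot is placed at index 4. All elements to the left of the pivot are <= 23, and all elements to the right are > 23.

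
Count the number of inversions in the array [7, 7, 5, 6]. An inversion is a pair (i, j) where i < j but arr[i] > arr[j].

Finding inversions in [7, 7, 5, 6]:

(0, 2): arr[0]=7 > arr[2]=5
(0, 3): arr[0]=7 > arr[3]=6
(1, 2): arr[1]=7 > arr[2]=5
(1, 3): arr[1]=7 > arr[3]=6

Total inversions: 4

The array has 4 inversion(s): (0,2), (0,3), (1,2), (1,3). Each pair (i,j) satisfies i < j and arr[i] > arr[j].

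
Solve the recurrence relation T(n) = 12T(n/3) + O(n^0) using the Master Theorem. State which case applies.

Master Theorem for T(n) = 12T(n/3) + O(n^0):

a = 12, b = 3, c = 0
log_b(a) = log_3(12) = 2.2619

Case 1: c = 0 < log_3(12) = 2.2619
T(n) = O(n^(log_3 12))

For T(n) = 12T(n/3) + O(n^0): log_3(12) = 2.2619. This is Case 1 of the Master Theorem (c < log_b(a), work dominated by leaves), giving O(n^(log_3 12)).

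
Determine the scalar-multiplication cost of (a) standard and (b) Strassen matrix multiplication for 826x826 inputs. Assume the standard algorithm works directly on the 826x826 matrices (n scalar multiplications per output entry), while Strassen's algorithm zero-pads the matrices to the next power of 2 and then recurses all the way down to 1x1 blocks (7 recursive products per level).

Matrix multiplication for 826x826 matrices:

Strassen's algorithm requires power-of-2 dimensions. Pad 826x826 to 1024x1024 (next power of 2).

Standard algorithm: 826^3 = 563559976 multiplications
Strassen's algorithm: 7^(log2(1024)) = 7^10 = 282475249 multiplications
Savings: 563559976 - 282475249 = 281084727 multiplications

Standard: 563559976 multiplications (826^3). Strassen: 282475249 multiplications (7^10, after padding to 1024x1024). Strassen reduces 8 recursive multiplications to 7 at each level.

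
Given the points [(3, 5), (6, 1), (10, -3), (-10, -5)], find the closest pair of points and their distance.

Computing all pairwise distances among 4 points:

d((3, 5), (6, 1)) = 5.0 <-- minimum
d((3, 5), (10, -3)) = 10.6301
d((3, 5), (-10, -5)) = 16.4012
d((6, 1), (10, -3)) = 5.6569
d((6, 1), (-10, -5)) = 17.088
d((10, -3), (-10, -5)) = 20.0998

Closest pair: (3, 5) and (6, 1) with distance 5.0

The closest pair is (3, 5) and (6, 1) with Euclidean distance 5.0. For 4 points, brute-force pairwise comparison is shown above. For large n, the divide-and-conquer algorithm (sort by x, recurse on halves, check the dividing strip) achieves O(n log n).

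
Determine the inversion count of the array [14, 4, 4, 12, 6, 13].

Finding inversions in [14, 4, 4, 12, 6, 13]:

(0, 1): arr[0]=14 > arr[1]=4
(0, 2): arr[0]=14 > arr[2]=4
(0, 3): arr[0]=14 > arr[3]=12
(0, 4): arr[0]=14 > arr[4]=6
(0, 5): arr[0]=14 > arr[5]=13
(3, 4): arr[3]=12 > arr[4]=6

Total inversions: 6

The array has 6 inversion(s): (0,1), (0,2), (0,3), (0,4), (0,5), (3,4). Each pair (i,j) satisfies i < j and arr[i] > arr[j].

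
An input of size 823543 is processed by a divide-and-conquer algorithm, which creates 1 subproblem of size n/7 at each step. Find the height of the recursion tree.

For divide and conquer with division factor 7:

Problem sizes at each level:
Level 0: 823543
Level 1: 117649
Level 2: 16807
Level 3: 2401
Level 4: 343
Level 5: 49
Level 6: 7
Level 7: 1

The root is level 0 and the size-1 base case is level 7 (the tree spans levels 0 through 7, i.e. 8 levels counting the root), so the depth is the number of divisions: log_7(823543) = 7

The recursion tree depth is log_7(823543) = 7. At each level, the problem size is divided by 7, so it takes 7 divisions to reduce to a base case of size 1. The algorithm makes 1 recursive call at each level.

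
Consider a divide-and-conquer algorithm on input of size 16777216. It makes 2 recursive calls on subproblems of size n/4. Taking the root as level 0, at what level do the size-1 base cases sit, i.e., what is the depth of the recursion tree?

For divide and conquer with division factor 4:

Problem sizes at each level:
Level 0: 16777216
Level 1: 4194304
Level 2: 1048576
Level 3: 262144
Level 4: 65536
Level 5: 16384
Level 6: 4096
Level 7: 1024
Level 8: 256
Level 9: 64
Level 10: 16
Level 11: 4
Level 12: 1

The root is level 0 and the size-1 base case is level 12 (the tree spans levels 0 through 12, i.e. 13 levels counting the root), so the depth is the number of divisions: log_4(16777216) = 12

The recursion tree depth is log_4(16777216) = 12. At each level, the problem size is divided by 4, so it takes 12 divisions to reduce to a base case of size 1. The algorithm makes 2 recursive calls at each level.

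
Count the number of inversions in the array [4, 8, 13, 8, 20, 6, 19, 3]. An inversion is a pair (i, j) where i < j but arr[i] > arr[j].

Finding inversions in [4, 8, 13, 8, 20, 6, 19, 3]:

(0, 7): arr[0]=4 > arr[7]=3
(1, 5): arr[1]=8 > arr[5]=6
(1, 7): arr[1]=8 > arr[7]=3
(2, 3): arr[2]=13 > arr[3]=8
(2, 5): arr[2]=13 > arr[5]=6
(2, 7): arr[2]=13 > arr[7]=3
(3, 5): arr[3]=8 > arr[5]=6
(3, 7): arr[3]=8 > arr[7]=3
(4, 5): arr[4]=20 > arr[5]=6
(4, 6): arr[4]=20 > arr[6]=19
(4, 7): arr[4]=20 > arr[7]=3
(5, 7): arr[5]=6 > arr[7]=3
(6, 7): arr[6]=19 > arr[7]=3

Total inversions: 13

The array has 13 inversion(s): (0,7), (1,5), (1,7), (2,3), (2,5), (2,7), (3,5), (3,7), (4,5), (4,6), (4,7), (5,7), (6,7). Each pair (i,j) satisfies i < j and arr[i] > arr[j].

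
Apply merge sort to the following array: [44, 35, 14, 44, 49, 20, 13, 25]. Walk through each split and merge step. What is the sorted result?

Merge sort trace:

Split: [44, 35, 14, 44, 49, 20, 13, 25] -> [44, 35, 14, 44] and [49, 20, 13, 25]
  Split: [44, 35, 14, 44] -> [44, 35] and [14, 44]
    Split: [44, 35] -> [44] and [35]
    Merge: [44] + [35] -> [35, 44]
    Split: [14, 44] -> [14] and [44]
    Merge: [14] + [44] -> [14, 44]
  Merge: [35, 44] + [14, 44] -> [14, 35, 44, 44]
  Split: [49, 20, 13, 25] -> [49, 20] and [13, 25]
    Split: [49, 20] -> [49] and [20]
    Merge: [49] + [20] -> [20, 49]
    Split: [13, 25] -> [13] and [25]
    Merge: [13] + [25] -> [13, 25]
  Merge: [20, 49] + [13, 25] -> [13, 20, 25, 49]
Merge: [14, 35, 44, 44] + [13, 20, 25, 49] -> [13, 14, 20, 25, 35, 44, 44, 49]

Final sorted array: [13, 14, 20, 25, 35, 44, 44, 49]

The merge sort proceeds by recursively splitting the array and merging sorted halves.
After all merges, the sorted array is [13, 14, 20, 25, 35, 44, 44, 49].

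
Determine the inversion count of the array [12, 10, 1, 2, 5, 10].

Finding inversions in [12, 10, 1, 2, 5, 10]:

(0, 1): arr[0]=12 > arr[1]=10
(0, 2): arr[0]=12 > arr[2]=1
(0, 3): arr[0]=12 > arr[3]=2
(0, 4): arr[0]=12 > arr[4]=5
(0, 5): arr[0]=12 > arr[5]=10
(1, 2): arr[1]=10 > arr[2]=1
(1, 3): arr[1]=10 > arr[3]=2
(1, 4): arr[1]=10 > arr[4]=5

Total inversions: 8

The array has 8 inversion(s): (0,1), (0,2), (0,3), (0,4), (0,5), (1,2), (1,3), (1,4). Each pair (i,j) satisfies i < j and arr[i] > arr[j].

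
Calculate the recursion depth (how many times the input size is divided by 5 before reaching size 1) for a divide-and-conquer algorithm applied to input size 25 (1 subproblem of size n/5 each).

For divide and conquer with division factor 5:

Problem sizes at each level:
Level 0: 25
Level 1: 5
Level 2: 1

The root is level 0 and the size-1 base case is level 2 (the tree spans levels 0 through 2, i.e. 3 levels counting the root), so the depth is the number of divisions: log_5(25) = 2

The recursion tree depth is log_5(25) = 2. At each level, the problem size is divided by 5, so it takes 2 divisions to reduce to a base case of size 1. The algorithm makes 1 recursive call at each level.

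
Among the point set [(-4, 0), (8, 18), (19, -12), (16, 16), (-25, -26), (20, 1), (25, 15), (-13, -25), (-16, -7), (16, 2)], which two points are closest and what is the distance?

Computing all pairwise distances among 10 points:

d((-4, 0), (8, 18)) = 21.6333
d((-4, 0), (19, -12)) = 25.9422
d((-4, 0), (16, 16)) = 25.6125
d((-4, 0), (-25, -26)) = 33.4215
d((-4, 0), (20, 1)) = 24.0208
d((-4, 0), (25, 15)) = 32.6497
d((-4, 0), (-13, -25)) = 26.5707
d((-4, 0), (-16, -7)) = 13.8924
d((-4, 0), (16, 2)) = 20.0998
d((8, 18), (19, -12)) = 31.9531
d((8, 18), (16, 16)) = 8.2462
d((8, 18), (-25, -26)) = 55.0
d((8, 18), (20, 1)) = 20.8087
d((8, 18), (25, 15)) = 17.2627
d((8, 18), (-13, -25)) = 47.8539
d((8, 18), (-16, -7)) = 34.6554
d((8, 18), (16, 2)) = 17.8885
d((19, -12), (16, 16)) = 28.1603
d((19, -12), (-25, -26)) = 46.1736
d((19, -12), (20, 1)) = 13.0384
d((19, -12), (25, 15)) = 27.6586
d((19, -12), (-13, -25)) = 34.5398
d((19, -12), (-16, -7)) = 35.3553
d((19, -12), (16, 2)) = 14.3178
d((16, 16), (-25, -26)) = 58.6941
d((16, 16), (20, 1)) = 15.5242
d((16, 16), (25, 15)) = 9.0554
d((16, 16), (-13, -25)) = 50.2195
d((16, 16), (-16, -7)) = 39.4081
d((16, 16), (16, 2)) = 14.0
d((-25, -26), (20, 1)) = 52.4786
d((-25, -26), (25, 15)) = 64.6607
d((-25, -26), (-13, -25)) = 12.0416
d((-25, -26), (-16, -7)) = 21.0238
d((-25, -26), (16, 2)) = 49.6488
d((20, 1), (25, 15)) = 14.8661
d((20, 1), (-13, -25)) = 42.0119
d((20, 1), (-16, -7)) = 36.8782
d((20, 1), (16, 2)) = 4.1231 <-- minimum
d((25, 15), (-13, -25)) = 55.1725
d((25, 15), (-16, -7)) = 46.5296
d((25, 15), (16, 2)) = 15.8114
d((-13, -25), (-16, -7)) = 18.2483
d((-13, -25), (16, 2)) = 39.6232
d((-16, -7), (16, 2)) = 33.2415

Closest pair: (20, 1) and (16, 2) with distance 4.1231

The closest pair is (20, 1) and (16, 2) with Euclidean distance 4.1231. For 10 points, brute-force pairwise comparison is shown above. For large n, the divide-and-conquer algorithm (sort by x, recurse on halves, check the dividing strip) achieves O(n log n).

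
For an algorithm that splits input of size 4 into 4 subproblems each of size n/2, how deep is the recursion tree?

For divide and conquer with division factor 2:

Problem sizes at each level:
Level 0: 4
Level 1: 2
Level 2: 1

The root is level 0 and the size-1 base case is level 2 (the tree spans levels 0 through 2, i.e. 3 levels counting the root), so the depth is the number of divisions: log_2(4) = 2

The recursion tree depth is log_2(4) = 2. At each level, the problem size is divided by 2, so it takes 2 divisions to reduce to a base case of size 1. The algorithm makes 4 recursive calls at each level.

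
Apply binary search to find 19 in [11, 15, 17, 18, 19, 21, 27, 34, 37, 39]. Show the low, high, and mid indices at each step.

Binary search for 19 in [11, 15, 17, 18, 19, 21, 27, 34, 37, 39]:

lo=0, hi=9, mid=4, arr[mid]=19 -> Found target at index 4!

Binary search finds 19 at index 4 after 1 comparisons. The search repeatedly halves the search space by comparing with the middle element.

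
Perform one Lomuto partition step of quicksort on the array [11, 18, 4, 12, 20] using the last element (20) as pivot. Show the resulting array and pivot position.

Lomuto partition with pivot = 20:

Initial array: [11, 18, 4, 12, 20]

arr[0]=11 <= 20: swap with position 0, array becomes [11, 18, 4, 12, 20]
arr[1]=18 <= 20: swap with position 1, array becomes [11, 18, 4, 12, 20]
arr[2]=4 <= 20: swap with position 2, array becomes [11, 18, 4, 12, 20]
arr[3]=12 <= 20: swap with position 3, array becomes [11, 18, 4, 12, 20]

Place pivot at position 4: [11, 18, 4, 12, 20]
Pivot position: 4

After partitioning with pivot 20, the array becomes [11, 18, 4, 12, 20]. The pivot is placed at index 4. All elements to the left of the pivot are <= 20, and all elements to the right are > 20.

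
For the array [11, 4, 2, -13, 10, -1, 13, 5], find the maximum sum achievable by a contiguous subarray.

Using Kadane's algorithm on [11, 4, 2, -13, 10, -1, 13, 5]:

Scanning through the array:
Position 1 (value 4): max_ending_here = 15, max_so_far = 15
Position 2 (value 2): max_ending_here = 17, max_so_far = 17
Position 3 (value -13): max_ending_here = 4, max_so_far = 17
Position 4 (value 10): max_ending_here = 14, max_so_far = 17
Position 5 (value -1): max_ending_here = 13, max_so_far = 17
Position 6 (value 13): max_ending_here = 26, max_so_far = 26
Position 7 (value 5): max_ending_here = 31, max_so_far = 31

Maximum subarray: [11, 4, 2, -13, 10, -1, 13, 5]
Maximum sum: 31

The maximum subarray is [11, 4, 2, -13, 10, -1, 13, 5] with sum 31. This subarray runs from index 0 to index 7.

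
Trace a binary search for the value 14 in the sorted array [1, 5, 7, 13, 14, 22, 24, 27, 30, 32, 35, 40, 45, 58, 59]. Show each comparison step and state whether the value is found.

Binary search for 14 in [1, 5, 7, 13, 14, 22, 24, 27, 30, 32, 35, 40, 45, 58, 59]:

lo=0, hi=14, mid=7, arr[mid]=27 -> 27 > 14, search left half
lo=0, hi=6, mid=3, arr[mid]=13 -> 13 < 14, search right half
lo=4, hi=6, mid=5, arr[mid]=22 -> 22 > 14, search left half
lo=4, hi=4, mid=4, arr[mid]=14 -> Found target at index 4!

Binary search finds 14 at index 4 after 4 comparisons. The search repeatedly halves the search space by comparing with the middle element.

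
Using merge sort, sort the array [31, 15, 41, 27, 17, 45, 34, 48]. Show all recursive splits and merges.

Merge sort trace:

Split: [31, 15, 41, 27, 17, 45, 34, 48] -> [31, 15, 41, 27] and [17, 45, 34, 48]
  Split: [31, 15, 41, 27] -> [31, 15] and [41, 27]
    Split: [31, 15] -> [31] and [15]
    Merge: [31] + [15] -> [15, 31]
    Split: [41, 27] -> [41] and [27]
    Merge: [41] + [27] -> [27, 41]
  Merge: [15, 31] + [27, 41] -> [15, 27, 31, 41]
  Split: [17, 45, 34, 48] -> [17, 45] and [34, 48]
    Split: [17, 45] -> [17] and [45]
    Merge: [17] + [45] -> [17, 45]
    Split: [34, 48] -> [34] and [48]
    Merge: [34] + [48] -> [34, 48]
  Merge: [17, 45] + [34, 48] -> [17, 34, 45, 48]
Merge: [15, 27, 31, 41] + [17, 34, 45, 48] -> [15, 17, 27, 31, 34, 41, 45, 48]

Final sorted array: [15, 17, 27, 31, 34, 41, 45, 48]

The merge sort proceeds by recursively splitting the array and merging sorted halves.
After all merges, the sorted array is [15, 17, 27, 31, 34, 41, 45, 48].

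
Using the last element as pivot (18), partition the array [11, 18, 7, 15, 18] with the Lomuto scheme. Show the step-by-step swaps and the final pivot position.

Lomuto partition with pivot = 18:

Initial array: [11, 18, 7, 15, 18]

arr[0]=11 <= 18: swap with position 0, array becomes [11, 18, 7, 15, 18]
arr[1]=18 <= 18: swap with position 1, array becomes [11, 18, 7, 15, 18]
arr[2]=7 <= 18: swap with position 2, array becomes [11, 18, 7, 15, 18]
arr[3]=15 <= 18: swap with position 3, array becomes [11, 18, 7, 15, 18]

Place pivot at position 4: [11, 18, 7, 15, 18]
Pivot position: 4

After partitioning with pivot 18, the array becomes [11, 18, 7, 15, 18]. The pivot is placed at index 4. All elements to the left of the pivot are <= 18, and all elements to the right are > 18.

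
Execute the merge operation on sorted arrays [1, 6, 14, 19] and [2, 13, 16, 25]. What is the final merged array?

Merging process:

Compare 1 vs 2: take 1 from left. Merged: [1]
Compare 6 vs 2: take 2 from right. Merged: [1, 2]
Compare 6 vs 13: take 6 from left. Merged: [1, 2, 6]
Compare 14 vs 13: take 13 from right. Merged: [1, 2, 6, 13]
Compare 14 vs 16: take 14 from left. Merged: [1, 2, 6, 13, 14]
Compare 19 vs 16: take 16 from right. Merged: [1, 2, 6, 13, 14, 16]
Compare 19 vs 25: take 19 from left. Merged: [1, 2, 6, 13, 14, 16, 19]
Append remaining from right: [25]. Merged: [1, 2, 6, 13, 14, 16, 19, 25]

Final merged array: [1, 2, 6, 13, 14, 16, 19, 25]
Total comparisons: 7

The merged array is [1, 2, 6, 13, 14, 16, 19, 25], requiring 7 comparisons. The merge step runs in O(n) time where n is the total number of elements.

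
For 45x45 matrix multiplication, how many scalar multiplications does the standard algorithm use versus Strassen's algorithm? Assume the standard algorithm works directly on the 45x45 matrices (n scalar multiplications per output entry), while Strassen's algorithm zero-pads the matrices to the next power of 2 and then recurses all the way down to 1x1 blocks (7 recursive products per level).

Matrix multiplication for 45x45 matrices:

Strassen's algorithm requires power-of-2 dimensions. Pad 45x45 to 64x64 (next power of 2).

Standard algorithm: 45^3 = 91125 multiplications
Strassen's algorithm: 7^(log2(64)) = 7^6 = 117649 multiplications
Difference: 91125 - 117649 = -26524 (Strassen uses MORE here due to padding overhead — for small or just-over-power-of-2 n, padding can outweigh the per-level savings)

Standard: 91125 multiplications (45^3). Strassen: 117649 multiplications (7^6, after padding to 64x64). Strassen reduces 8 recursive multiplications to 7 at each level.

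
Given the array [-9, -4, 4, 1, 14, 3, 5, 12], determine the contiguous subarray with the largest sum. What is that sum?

Using Kadane's algorithm on [-9, -4, 4, 1, 14, 3, 5, 12]:

Scanning through the array:
Position 1 (value -4): max_ending_here = -4, max_so_far = -4
Position 2 (value 4): max_ending_here = 4, max_so_far = 4
Position 3 (value 1): max_ending_here = 5, max_so_far = 5
Position 4 (value 14): max_ending_here = 19, max_so_far = 19
Position 5 (value 3): max_ending_here = 22, max_so_far = 22
Position 6 (value 5): max_ending_here = 27, max_so_far = 27
Position 7 (value 12): max_ending_here = 39, max_so_far = 39

Maximum subarray: [4, 1, 14, 3, 5, 12]
Maximum sum: 39

The maximum subarray is [4, 1, 14, 3, 5, 12] with sum 39. This subarray runs from index 2 to index 7.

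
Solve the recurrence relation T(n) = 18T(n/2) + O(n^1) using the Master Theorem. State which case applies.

Master Theorem for T(n) = 18T(n/2) + O(n^1):

a = 18, b = 2, c = 1
log_b(a) = log_2(18) = 4.1699

Case 1: c = 1 < log_2(18) = 4.1699
T(n) = O(n^(log_2 18))

For T(n) = 18T(n/2) + O(n^1): log_2(18) = 4.1699. This is Case 1 of the Master Theorem (c < log_b(a), work dominated by leaves), giving O(n^(log_2 18)).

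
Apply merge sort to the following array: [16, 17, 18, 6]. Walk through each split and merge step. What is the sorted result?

Merge sort trace:

Split: [16, 17, 18, 6] -> [16, 17] and [18, 6]
  Split: [16, 17] -> [16] and [17]
  Merge: [16] + [17] -> [16, 17]
  Split: [18, 6] -> [18] and [6]
  Merge: [18] + [6] -> [6, 18]
Merge: [16, 17] + [6, 18] -> [6, 16, 17, 18]

Final sorted array: [6, 16, 17, 18]

The merge sort proceeds by recursively splitting the array and merging sorted halves.
After all merges, the sorted array is [6, 16, 17, 18].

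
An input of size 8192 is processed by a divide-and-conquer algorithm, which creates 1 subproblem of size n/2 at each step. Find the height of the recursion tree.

For divide and conquer with division factor 2:

Problem sizes at each level:
Level 0: 8192
Level 1: 4096
Level 2: 2048
Level 3: 1024
Level 4: 512
Level 5: 256
Level 6: 128
Level 7: 64
Level 8: 32
Level 9: 16
Level 10: 8
Level 11: 4
Level 12: 2
Level 13: 1

The root is level 0 and the size-1 base case is level 13 (the tree spans levels 0 through 13, i.e. 14 levels counting the root), so the depth is the number of divisions: log_2(8192) = 13

The recursion tree depth is log_2(8192) = 13. At each level, the problem size is divided by 2, so it takes 13 divisions to reduce to a base case of size 1. The algorithm makes 1 recursive call at each level.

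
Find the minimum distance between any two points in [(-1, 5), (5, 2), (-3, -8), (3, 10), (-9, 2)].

Computing all pairwise distances among 5 points:

d((-1, 5), (5, 2)) = 6.7082
d((-1, 5), (-3, -8)) = 13.1529
d((-1, 5), (3, 10)) = 6.4031 <-- minimum
d((-1, 5), (-9, 2)) = 8.544
d((5, 2), (-3, -8)) = 12.8062
d((5, 2), (3, 10)) = 8.2462
d((5, 2), (-9, 2)) = 14.0
d((-3, -8), (3, 10)) = 18.9737
d((-3, -8), (-9, 2)) = 11.6619
d((3, 10), (-9, 2)) = 14.4222

Closest pair: (-1, 5) and (3, 10) with distance 6.4031

The closest pair is (-1, 5) and (3, 10) with Euclidean distance 6.4031. For 5 points, brute-force pairwise comparison is shown above. For large n, the divide-and-conquer algorithm (sort by x, recurse on halves, check the dividing strip) achieves O(n log n).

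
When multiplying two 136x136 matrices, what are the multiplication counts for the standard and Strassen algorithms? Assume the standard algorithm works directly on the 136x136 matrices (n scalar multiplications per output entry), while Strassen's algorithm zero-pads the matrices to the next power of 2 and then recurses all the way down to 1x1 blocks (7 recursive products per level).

Matrix multiplication for 136x136 matrices:

Strassen's algorithm requires power-of-2 dimensions. Pad 136x136 to 256x256 (next power of 2).

Standard algorithm: 136^3 = 2515456 multiplications
Strassen's algorithm: 7^(log2(256)) = 7^8 = 5764801 multiplications
Difference: 2515456 - 5764801 = -3249345 (Strassen uses MORE here due to padding overhead — for small or just-over-power-of-2 n, padding can outweigh the per-level savings)

Standard: 2515456 multiplications (136^3). Strassen: 5764801 multiplications (7^8, after padding to 256x256). Strassen reduces 8 recursive multiplications to 7 at each level.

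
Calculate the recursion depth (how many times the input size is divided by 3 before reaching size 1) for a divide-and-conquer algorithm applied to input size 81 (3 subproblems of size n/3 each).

For divide and conquer with division factor 3:

Problem sizes at each level:
Level 0: 81
Level 1: 27
Level 2: 9
Level 3: 3
Level 4: 1

The root is level 0 and the size-1 base case is level 4 (the tree spans levels 0 through 4, i.e. 5 levels counting the root), so the depth is the number of divisions: log_3(81) = 4

The recursion tree depth is log_3(81) = 4. At each level, the problem size is divided by 3, so it takes 4 divisions to reduce to a base case of size 1. The algorithm makes 3 recursive calls at each level.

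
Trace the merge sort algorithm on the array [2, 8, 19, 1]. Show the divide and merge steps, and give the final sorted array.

Merge sort trace:

Split: [2, 8, 19, 1] -> [2, 8] and [19, 1]
  Split: [2, 8] -> [2] and [8]
  Merge: [2] + [8] -> [2, 8]
  Split: [19, 1] -> [19] and [1]
  Merge: [19] + [1] -> [1, 19]
Merge: [2, 8] + [1, 19] -> [1, 2, 8, 19]

Final sorted array: [1, 2, 8, 19]

The merge sort proceeds by recursively splitting the array and merging sorted halves.
After all merges, the sorted array is [1, 2, 8, 19].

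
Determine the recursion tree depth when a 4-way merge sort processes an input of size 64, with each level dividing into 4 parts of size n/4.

For divide and conquer with division factor 4:

Problem sizes at each level:
Level 0: 64
Level 1: 16
Level 2: 4
Level 3: 1

The root is level 0 and the size-1 base case is level 3 (the tree spans levels 0 through 3, i.e. 4 levels counting the root), so the depth is the number of divisions: log_4(64) = 3

The recursion tree depth is log_4(64) = 3. At each level, the problem size is divided by 4, so it takes 3 divisions to reduce to a base case of size 1. The algorithm makes 4 recursive calls at each level.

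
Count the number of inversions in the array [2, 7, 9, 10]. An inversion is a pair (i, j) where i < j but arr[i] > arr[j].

Finding inversions in [2, 7, 9, 10]:


Total inversions: 0

The array has 0 inversions. It is already sorted.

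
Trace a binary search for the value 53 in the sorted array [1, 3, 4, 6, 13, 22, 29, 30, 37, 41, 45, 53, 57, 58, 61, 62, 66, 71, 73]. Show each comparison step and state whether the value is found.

Binary search for 53 in [1, 3, 4, 6, 13, 22, 29, 30, 37, 41, 45, 53, 57, 58, 61, 62, 66, 71, 73]:

lo=0, hi=18, mid=9, arr[mid]=41 -> 41 < 53, search right half
lo=10, hi=18, mid=14, arr[mid]=61 -> 61 > 53, search left half
lo=10, hi=13, mid=11, arr[mid]=53 -> Found target at index 11!

Binary search finds 53 at index 11 after 3 comparisons. The search repeatedly halves the search space by comparing with the middle element.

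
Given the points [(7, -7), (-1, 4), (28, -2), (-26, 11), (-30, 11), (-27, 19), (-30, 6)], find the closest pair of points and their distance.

Computing all pairwise distances among 7 points:

d((7, -7), (-1, 4)) = 13.6015
d((7, -7), (28, -2)) = 21.587
d((7, -7), (-26, 11)) = 37.5899
d((7, -7), (-30, 11)) = 41.1461
d((7, -7), (-27, 19)) = 42.8019
d((7, -7), (-30, 6)) = 39.2173
d((-1, 4), (28, -2)) = 29.6142
d((-1, 4), (-26, 11)) = 25.9615
d((-1, 4), (-30, 11)) = 29.8329
d((-1, 4), (-27, 19)) = 30.0167
d((-1, 4), (-30, 6)) = 29.0689
d((28, -2), (-26, 11)) = 55.5428
d((28, -2), (-30, 11)) = 59.439
d((28, -2), (-27, 19)) = 58.8727
d((28, -2), (-30, 6)) = 58.5491
d((-26, 11), (-30, 11)) = 4.0 <-- minimum
d((-26, 11), (-27, 19)) = 8.0623
d((-26, 11), (-30, 6)) = 6.4031
d((-30, 11), (-27, 19)) = 8.544
d((-30, 11), (-30, 6)) = 5.0
d((-27, 19), (-30, 6)) = 13.3417

Closest pair: (-26, 11) and (-30, 11) with distance 4.0

The closest pair is (-26, 11) and (-30, 11) with Euclidean distance 4.0. For 7 points, brute-force pairwise comparison is shown above. For large n, the divide-and-conquer algorithm (sort by x, recurse on halves, check the dividing strip) achieves O(n log n).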